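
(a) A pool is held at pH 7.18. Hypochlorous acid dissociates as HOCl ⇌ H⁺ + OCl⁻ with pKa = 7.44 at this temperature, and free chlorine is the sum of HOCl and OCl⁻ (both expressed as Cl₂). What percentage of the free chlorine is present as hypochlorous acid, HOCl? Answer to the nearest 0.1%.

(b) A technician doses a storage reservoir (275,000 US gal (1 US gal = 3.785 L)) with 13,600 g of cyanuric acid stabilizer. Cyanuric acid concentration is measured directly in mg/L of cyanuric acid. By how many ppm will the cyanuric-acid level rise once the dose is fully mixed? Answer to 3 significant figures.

(a) [OCl⁻]/[HOCl] = 10^(pH − pKa) = 10^(7.18 − 7.44) = 10^-0.26 = 0.5495.
(a) Fraction as HOCl = 1 / (1 + 0.5495) = 0.6454.

(b) Volume: 275,000 US gal × 3.785 L/gal = 1,040,875 L.
(b) Rise: 13,600 g / 1,040,875 L × 1000 = 13.07 mg/L.

(a) 64.5%; (b) 13.1 ppm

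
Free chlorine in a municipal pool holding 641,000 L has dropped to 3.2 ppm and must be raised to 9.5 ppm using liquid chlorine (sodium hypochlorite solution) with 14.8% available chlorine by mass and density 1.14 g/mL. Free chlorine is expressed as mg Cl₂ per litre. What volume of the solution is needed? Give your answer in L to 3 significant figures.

Chlorine deficit: 9.5 − 3.2 = 6.3 ppm = 6.3 mg/L as Cl₂.
Cl₂ equivalent needed: 6.3 mg/L × 641,000 L = 4,038,000 mg = 4038 g.
Product at 14.8% available chlorine: 4038 / 0.148 = 27,290 g.
Volume at density 1.14 g/mL: 27,290 g ÷ 1.14 g/mL = 23,930 mL.

23.9 L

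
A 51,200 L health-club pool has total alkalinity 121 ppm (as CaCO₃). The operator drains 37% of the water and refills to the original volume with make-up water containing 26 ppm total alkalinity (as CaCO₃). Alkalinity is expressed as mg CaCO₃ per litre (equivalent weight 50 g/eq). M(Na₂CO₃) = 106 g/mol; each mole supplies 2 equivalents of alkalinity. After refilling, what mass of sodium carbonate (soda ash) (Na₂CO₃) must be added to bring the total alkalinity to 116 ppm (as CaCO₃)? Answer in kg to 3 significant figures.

1.64 kg

After draining 37% and refilling: 121 × 0.63 + 26 × 0.37 = 85.85 ppm.
Deficit to target: 116 − 85.85 = 30.15 mg/L.
As CaCO₃: 30.15 mg/L × 51,200 L = 1544 g; ÷ 50 g/eq ÷ 2 = 15.44 mol Na₂CO₃.
Mass: 15.44 × 106 = 1636 g.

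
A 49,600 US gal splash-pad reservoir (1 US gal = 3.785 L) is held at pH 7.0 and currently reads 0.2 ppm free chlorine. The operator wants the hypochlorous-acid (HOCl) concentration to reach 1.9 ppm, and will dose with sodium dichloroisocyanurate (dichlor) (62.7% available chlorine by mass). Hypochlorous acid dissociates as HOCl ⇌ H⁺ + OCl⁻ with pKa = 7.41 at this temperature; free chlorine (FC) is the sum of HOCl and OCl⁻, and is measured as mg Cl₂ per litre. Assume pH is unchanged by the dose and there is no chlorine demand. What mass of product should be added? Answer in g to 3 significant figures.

730 g

Volume: 49,600 US gal × 3.785 L/gal = 187,736 L.
[OCl⁻]/[HOCl] = 10^(pH − pKa) = 10^(7.0 − 7.41) = 0.389; fraction as HOCl = 1/(1 + 0.389) = 0.7199.
Free chlorine required for 1.9 ppm HOCl: 1.9 / 0.7199 = 2.639 ppm.
FC to add: 2.639 − 0.2 = 2.439 mg/L as Cl₂.
Cl₂ equivalent: 2.439 mg/L × 187,736 L = 457.9 g.
Product at 62.7% available Cl: 457.9 / 0.627 = 730.3 g.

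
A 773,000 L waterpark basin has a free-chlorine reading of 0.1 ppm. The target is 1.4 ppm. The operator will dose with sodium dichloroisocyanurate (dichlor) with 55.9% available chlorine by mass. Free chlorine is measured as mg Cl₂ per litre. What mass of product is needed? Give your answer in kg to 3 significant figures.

1.80 kg

Chlorine deficit: 1.4 − 0.1 = 1.3 ppm = 1.3 mg/L as Cl₂.
Cl₂ equivalent needed: 1.3 mg/L × 773,000 L = 1,005,000 mg = 1005 g.
Product at 55.9% available chlorine: 1005 / 0.559 = 1798 g.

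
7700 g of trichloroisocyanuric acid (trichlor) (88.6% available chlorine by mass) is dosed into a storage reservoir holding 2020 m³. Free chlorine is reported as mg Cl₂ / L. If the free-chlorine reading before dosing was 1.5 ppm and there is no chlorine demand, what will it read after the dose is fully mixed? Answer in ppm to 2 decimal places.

Volume: 2020 m³ = 2,020,000 L.
Available chlorine delivered: 7700 g × 0.886 = 6822 g as Cl₂.
Concentration rise: 6822 g / 2,020,000 L = 3.377 mg/L = 3.38 ppm.
Final FC: 1.5 + 3.38 = 4.88 ppm.

4.88 ppm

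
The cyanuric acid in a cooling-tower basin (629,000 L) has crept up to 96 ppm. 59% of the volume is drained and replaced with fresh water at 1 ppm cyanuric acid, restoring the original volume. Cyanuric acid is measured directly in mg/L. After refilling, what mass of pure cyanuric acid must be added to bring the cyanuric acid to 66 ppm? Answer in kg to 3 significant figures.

After draining 59% and refilling: 96 × 0.41 + 1 × 0.59 = 39.95 ppm.
Deficit to target: 66 − 39.95 = 26.05 mg/L.
Mass: 26.05 mg/L × 629,000 L = 16,390 g cyanuric acid.

16.4 kg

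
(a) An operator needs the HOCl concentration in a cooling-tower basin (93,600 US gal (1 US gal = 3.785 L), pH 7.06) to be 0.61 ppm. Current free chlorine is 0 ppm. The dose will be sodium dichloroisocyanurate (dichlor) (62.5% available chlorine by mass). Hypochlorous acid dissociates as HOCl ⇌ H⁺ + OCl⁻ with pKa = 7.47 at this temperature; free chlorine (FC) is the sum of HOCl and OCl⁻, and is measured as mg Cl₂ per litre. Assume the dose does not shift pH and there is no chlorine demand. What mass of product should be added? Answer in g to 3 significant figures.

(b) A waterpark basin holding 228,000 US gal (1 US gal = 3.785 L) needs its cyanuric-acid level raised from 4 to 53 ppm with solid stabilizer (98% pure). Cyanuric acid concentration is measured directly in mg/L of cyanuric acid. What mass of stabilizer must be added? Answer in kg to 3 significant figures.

(a) 480 g; (b) 43.1 kg

(a) Volume: 93,600 US gal × 3.785 L/gal = 354,276 L.
(a) [OCl⁻]/[HOCl] = 10^(pH − pKa) = 10^(7.06 − 7.47) = 0.389; fraction as HOCl = 1/(1 + 0.389) = 0.7199.
(a) Free chlorine required for 0.61 ppm HOCl: 0.61 / 0.7199 = 0.8473 ppm.
(a) FC to add: 0.8473 − 0 = 0.8473 mg/L as Cl₂.
(a) Cl₂ equivalent: 0.8473 mg/L × 354,276 L = 300.2 g.
(a) Product at 62.5% available Cl: 300.2 / 0.625 = 480.3 g.

(b) Volume: 228,000 US gal × 3.785 L/gal = 862,980 L.
(b) CYA to add: (53 − 4) = 49 mg/L × 862,980 L = 42,290 g cyanuric acid.
(b) At 98% purity: 42,290 / 0.98 = 43,150 g product.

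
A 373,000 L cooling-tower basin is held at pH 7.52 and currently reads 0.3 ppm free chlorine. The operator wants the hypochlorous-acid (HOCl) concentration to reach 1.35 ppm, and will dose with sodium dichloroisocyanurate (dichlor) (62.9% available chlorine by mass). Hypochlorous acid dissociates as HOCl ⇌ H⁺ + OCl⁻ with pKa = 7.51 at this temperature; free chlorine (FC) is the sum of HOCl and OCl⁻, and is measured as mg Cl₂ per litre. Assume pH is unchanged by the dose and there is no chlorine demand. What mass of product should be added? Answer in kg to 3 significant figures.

[OCl⁻]/[HOCl] = 10^(pH − pKa) = 10^(7.52 − 7.51) = 1.023; fraction as HOCl = 1/(1 + 1.023) = 0.4942.
Free chlorine required for 1.35 ppm HOCl: 1.35 / 0.4942 = 2.731 ppm.
FC to add: 2.731 − 0.3 = 2.431 mg/L as Cl₂.
Cl₂ equivalent: 2.431 mg/L × 373,000 L = 906.9 g.
Product at 62.9% available Cl: 906.9 / 0.629 = 1442 g.

1.44 kg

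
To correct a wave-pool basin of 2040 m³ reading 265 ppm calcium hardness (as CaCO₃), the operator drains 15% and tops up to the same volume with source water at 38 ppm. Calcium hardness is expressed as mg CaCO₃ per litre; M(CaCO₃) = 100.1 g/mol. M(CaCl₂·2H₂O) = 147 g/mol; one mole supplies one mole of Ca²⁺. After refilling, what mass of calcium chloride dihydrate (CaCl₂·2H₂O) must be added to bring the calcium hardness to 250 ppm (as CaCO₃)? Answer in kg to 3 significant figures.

57.1 kg

Volume: 2040 m³ = 2,040,000 L.
After draining 15% and refilling: 265 × 0.85 + 38 × 0.15 = 230.95 ppm.
Deficit to target: 250 − 230.95 = 19.05 mg/L.
As CaCO₃: 19.05 mg/L × 2,040,000 L = 38,860 g; ÷ 100.1 = 388.2 mol Ca²⁺.
Mass: 388.2 × 147 = 57,070 g.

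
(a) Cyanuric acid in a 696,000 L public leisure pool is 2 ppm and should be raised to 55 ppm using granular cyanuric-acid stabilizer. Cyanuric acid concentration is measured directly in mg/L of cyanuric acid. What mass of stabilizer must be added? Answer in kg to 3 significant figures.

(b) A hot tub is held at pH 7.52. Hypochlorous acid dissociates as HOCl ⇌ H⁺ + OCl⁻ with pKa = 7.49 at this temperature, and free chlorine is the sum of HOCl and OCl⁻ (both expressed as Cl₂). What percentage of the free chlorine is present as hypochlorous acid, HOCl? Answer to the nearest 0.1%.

(a) CYA to add: (55 − 2) = 53 mg/L × 696,000 L = 36,890 g cyanuric acid.

(b) [OCl⁻]/[HOCl] = 10^(pH − pKa) = 10^(7.52 − 7.49) = 10^0.03 = 1.072.
(b) Fraction as HOCl = 1 / (1 + 1.072) = 0.4827.

(a) 36.9 kg; (b) 48.3%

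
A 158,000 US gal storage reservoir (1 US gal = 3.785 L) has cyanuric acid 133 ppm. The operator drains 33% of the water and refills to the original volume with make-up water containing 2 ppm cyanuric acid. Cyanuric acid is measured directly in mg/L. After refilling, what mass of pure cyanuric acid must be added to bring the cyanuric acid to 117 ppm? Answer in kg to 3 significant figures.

Volume: 158,000 US gal × 3.785 L/gal = 598,030 L.
After draining 33% and refilling: 133 × 0.67 + 2 × 0.33 = 89.77 ppm.
Deficit to target: 117 − 89.77 = 27.23 mg/L.
Mass: 27.23 mg/L × 598,030 L = 16,280 g cyanuric acid.

16.3 kg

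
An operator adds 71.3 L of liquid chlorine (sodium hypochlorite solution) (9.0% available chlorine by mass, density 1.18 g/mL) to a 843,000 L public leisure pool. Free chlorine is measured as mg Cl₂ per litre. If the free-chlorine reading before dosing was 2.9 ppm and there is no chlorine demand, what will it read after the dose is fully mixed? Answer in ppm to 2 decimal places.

Mass of solution: 71.3 L × 1000 mL/L × 1.18 g/mL = 84,130 g.
Available chlorine delivered: 84,130 g × 0.09 = 7572 g as Cl₂.
Concentration rise: 7572 g / 843,000 L = 8.982 mg/L = 8.98 ppm.
Final FC: 2.9 + 8.98 = 11.88 ppm.

11.88 ppm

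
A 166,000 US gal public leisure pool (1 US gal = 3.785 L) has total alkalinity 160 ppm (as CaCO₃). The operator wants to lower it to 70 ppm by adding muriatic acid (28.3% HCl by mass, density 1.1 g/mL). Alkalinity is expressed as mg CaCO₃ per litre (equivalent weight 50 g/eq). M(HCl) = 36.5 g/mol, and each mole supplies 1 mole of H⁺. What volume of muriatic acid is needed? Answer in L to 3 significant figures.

133 L

Volume: 166,000 US gal × 3.785 L/gal = 628,310 L.
Alkalinity to neutralize: (160 − 70) = 90 mg/L as CaCO₃ × 628,310 L = 56,550 g as CaCO₃.
Equivalents of H⁺ required: 56,550 ÷ 50 g/eq = 1131 eq = 1131 mol HCl.
Mass of HCl: 1131 × 36.5 = 41,280 g.
Mass of 28.3% solution: 41,280 / 0.283 = 145,900 g.
Volume: 145,900 g ÷ 1.1 g/mL = 132,600 mL.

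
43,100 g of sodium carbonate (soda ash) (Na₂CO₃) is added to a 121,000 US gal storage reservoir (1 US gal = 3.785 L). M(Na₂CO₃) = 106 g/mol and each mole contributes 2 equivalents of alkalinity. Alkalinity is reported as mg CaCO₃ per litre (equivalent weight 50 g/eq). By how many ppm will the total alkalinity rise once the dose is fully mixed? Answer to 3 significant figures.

88.8 ppm

Volume: 121,000 US gal × 3.785 L/gal = 457,985 L.
Moles of Na₂CO₃: 43,100 g ÷ 106 g/mol = 406.6 mol → 813.2 eq of alkalinity.
As CaCO₃: 813.2 eq × 50 g/eq = 40,660 g.
Rise: 40,660 g / 457,985 L × 1000 = 88.78 mg/L.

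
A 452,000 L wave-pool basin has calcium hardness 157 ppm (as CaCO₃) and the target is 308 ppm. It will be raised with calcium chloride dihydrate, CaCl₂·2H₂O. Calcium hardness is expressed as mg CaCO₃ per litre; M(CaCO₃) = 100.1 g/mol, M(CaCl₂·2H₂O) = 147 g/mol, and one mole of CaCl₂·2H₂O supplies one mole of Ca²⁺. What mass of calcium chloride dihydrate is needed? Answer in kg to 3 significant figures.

Hardness to add: (308 − 157) = 151 mg/L as CaCO₃ × 452,000 L = 68,250 g as CaCO₃.
Moles of Ca²⁺ (1 mol Ca²⁺ ≡ 1 mol CaCO₃): 68,250 / 100.1 g/mol = 681.8 mol.
Mass of CaCl₂·2H₂O: 681.8 × 147 = 100,200 g.

100 kg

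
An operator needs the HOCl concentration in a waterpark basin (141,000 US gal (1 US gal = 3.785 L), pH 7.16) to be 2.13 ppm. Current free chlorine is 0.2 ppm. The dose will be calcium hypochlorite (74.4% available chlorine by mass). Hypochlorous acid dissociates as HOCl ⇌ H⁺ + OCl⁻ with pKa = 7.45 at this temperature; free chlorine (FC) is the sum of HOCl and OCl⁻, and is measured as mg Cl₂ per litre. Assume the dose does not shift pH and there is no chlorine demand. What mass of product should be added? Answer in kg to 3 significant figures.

2.17 kg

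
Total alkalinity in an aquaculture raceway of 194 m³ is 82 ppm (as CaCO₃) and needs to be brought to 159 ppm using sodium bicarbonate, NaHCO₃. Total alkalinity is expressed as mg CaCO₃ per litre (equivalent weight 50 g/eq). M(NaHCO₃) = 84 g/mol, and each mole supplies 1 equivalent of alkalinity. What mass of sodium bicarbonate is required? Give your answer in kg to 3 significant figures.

25.1 kg

Volume: 194 m³ = 194,000 L.
Alkalinity to add: (159 − 82) = 77 mg/L as CaCO₃ × 194,000 L = 14,940 g as CaCO₃.
Equivalents: 14,940 g ÷ 50 g/eq = 298.8 eq.
NaHCO₃ supplies 1 eq per mole → 298.8 mol.
Mass: 298.8 mol × 84 g/mol = 25,100 g.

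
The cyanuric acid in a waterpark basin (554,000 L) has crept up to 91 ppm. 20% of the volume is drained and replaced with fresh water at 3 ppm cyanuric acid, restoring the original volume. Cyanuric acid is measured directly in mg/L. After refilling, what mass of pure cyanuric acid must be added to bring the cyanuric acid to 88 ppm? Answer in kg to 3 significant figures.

After draining 20% and refilling: 91 × 0.80 + 3 × 0.20 = 73.4 ppm.
Deficit to target: 88 − 73.4 = 14.6 mg/L.
Mass: 14.6 mg/L × 554,000 L = 8088 g cyanuric acid.

8.09 kg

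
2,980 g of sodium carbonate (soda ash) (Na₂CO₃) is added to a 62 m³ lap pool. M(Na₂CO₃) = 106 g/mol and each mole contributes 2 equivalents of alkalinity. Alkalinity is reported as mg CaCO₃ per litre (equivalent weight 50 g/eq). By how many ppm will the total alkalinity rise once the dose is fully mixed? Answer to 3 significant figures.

45.3 ppm

Volume: 62 m³ = 62,000 L.
Moles of Na₂CO₃: 2,980 g ÷ 106 g/mol = 28.11 mol → 56.23 eq of alkalinity.
As CaCO₃: 56.23 eq × 50 g/eq = 2811 g.
Rise: 2811 g / 62,000 L × 1000 = 45.34 mg/L.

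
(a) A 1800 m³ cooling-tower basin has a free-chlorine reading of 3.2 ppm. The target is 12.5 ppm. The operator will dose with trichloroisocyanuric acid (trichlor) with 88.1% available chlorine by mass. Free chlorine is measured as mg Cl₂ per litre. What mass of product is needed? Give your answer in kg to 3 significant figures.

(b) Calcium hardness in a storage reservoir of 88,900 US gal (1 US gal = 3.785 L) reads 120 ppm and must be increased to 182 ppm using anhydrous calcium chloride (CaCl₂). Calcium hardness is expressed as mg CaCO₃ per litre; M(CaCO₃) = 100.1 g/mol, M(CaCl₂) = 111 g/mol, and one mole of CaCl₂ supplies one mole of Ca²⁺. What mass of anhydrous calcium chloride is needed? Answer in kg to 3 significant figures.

(a) Volume: 1800 m³ = 1,800,000 L.
(a) Chlorine deficit: 12.5 − 3.2 = 9.3 ppm = 9.3 mg/L as Cl₂.
(a) Cl₂ equivalent needed: 9.3 mg/L × 1,800,000 L = 16,740,000 mg = 16,740 g.
(a) Product at 88.1% available chlorine: 16,740 / 0.881 = 19,000 g.

(b) Volume: 88,900 US gal × 3.785 L/gal = 336,486 L.
(b) Hardness to add: (182 − 120) = 62 mg/L as CaCO₃ × 336,486 L = 20,860 g as CaCO₃.
(b) Moles of Ca²⁺ (1 mol Ca²⁺ ≡ 1 mol CaCO₃): 20,860 / 100.1 g/mol = 208.4 mol.
(b) Mass of CaCl₂: 208.4 × 111 = 23,130 g.

(a) 19.0 kg; (b) 23.1 kg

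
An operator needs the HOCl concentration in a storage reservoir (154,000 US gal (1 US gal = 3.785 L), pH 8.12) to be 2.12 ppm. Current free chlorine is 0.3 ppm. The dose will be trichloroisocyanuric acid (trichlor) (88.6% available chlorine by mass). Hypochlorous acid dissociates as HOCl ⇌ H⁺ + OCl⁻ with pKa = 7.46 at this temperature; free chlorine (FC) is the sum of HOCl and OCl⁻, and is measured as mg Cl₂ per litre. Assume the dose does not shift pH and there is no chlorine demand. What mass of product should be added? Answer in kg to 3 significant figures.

Volume: 154,000 US gal × 3.785 L/gal = 582,890 L.
[OCl⁻]/[HOCl] = 10^(pH − pKa) = 10^(8.12 − 7.46) = 4.571; fraction as HOCl = 1/(1 + 4.571) = 0.1795.
Free chlorine required for 2.12 ppm HOCl: 2.12 / 0.1795 = 11.81 ppm.
FC to add: 11.81 − 0.3 = 11.51 mg/L as Cl₂.
Cl₂ equivalent: 11.51 mg/L × 582,890 L = 6709 g.
Product at 88.6% available Cl: 6709 / 0.886 = 7572 g.

7.57 kg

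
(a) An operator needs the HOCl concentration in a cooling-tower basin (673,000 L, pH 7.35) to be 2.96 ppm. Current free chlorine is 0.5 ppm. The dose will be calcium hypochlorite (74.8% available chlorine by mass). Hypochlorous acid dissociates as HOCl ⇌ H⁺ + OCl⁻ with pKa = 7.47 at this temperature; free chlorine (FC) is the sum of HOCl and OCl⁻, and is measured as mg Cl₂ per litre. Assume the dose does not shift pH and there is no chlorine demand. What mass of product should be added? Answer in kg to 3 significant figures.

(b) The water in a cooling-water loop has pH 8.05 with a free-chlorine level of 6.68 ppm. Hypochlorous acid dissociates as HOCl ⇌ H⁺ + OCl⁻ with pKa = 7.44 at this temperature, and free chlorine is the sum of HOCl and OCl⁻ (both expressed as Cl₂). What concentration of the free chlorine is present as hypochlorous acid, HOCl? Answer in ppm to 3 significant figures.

(a) 4.23 kg; (b) 1.32 ppm

(a) [OCl⁻]/[HOCl] = 10^(pH − pKa) = 10^(7.35 − 7.47) = 0.7586; fraction as HOCl = 1/(1 + 0.7586) = 0.5686.
(a) Free chlorine required for 2.96 ppm HOCl: 2.96 / 0.5686 = 5.205 ppm.
(a) FC to add: 5.205 − 0.5 = 4.705 mg/L as Cl₂.
(a) Cl₂ equivalent: 4.705 mg/L × 673,000 L = 3167 g.
(a) Product at 74.8% available Cl: 3167 / 0.748 = 4234 g.

(b) [OCl⁻]/[HOCl] = 10^(pH − pKa) = 10^(8.05 − 7.44) = 10^0.61 = 4.074.
(b) Fraction as HOCl = 1 / (1 + 4.074) = 0.1971.
(b) HOCl = 0.1971 × 6.68 ppm = 1.317 ppm.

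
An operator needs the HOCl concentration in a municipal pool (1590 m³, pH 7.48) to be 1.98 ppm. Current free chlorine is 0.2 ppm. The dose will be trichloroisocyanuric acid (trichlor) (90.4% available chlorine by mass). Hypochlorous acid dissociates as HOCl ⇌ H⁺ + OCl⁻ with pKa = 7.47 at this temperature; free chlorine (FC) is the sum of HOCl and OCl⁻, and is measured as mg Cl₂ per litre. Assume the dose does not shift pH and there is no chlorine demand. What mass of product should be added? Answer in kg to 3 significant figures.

Volume: 1590 m³ = 1,590,000 L.
[OCl⁻]/[HOCl] = 10^(pH − pKa) = 10^(7.48 − 7.47) = 1.023; fraction as HOCl = 1/(1 + 1.023) = 0.4942.
Free chlorine required for 1.98 ppm HOCl: 1.98 / 0.4942 = 4.006 ppm.
FC to add: 4.006 − 0.2 = 3.806 mg/L as Cl₂.
Cl₂ equivalent: 3.806 mg/L × 1,590,000 L = 6052 g.
Product at 90.4% available Cl: 6052 / 0.904 = 6694 g.

6.69 kg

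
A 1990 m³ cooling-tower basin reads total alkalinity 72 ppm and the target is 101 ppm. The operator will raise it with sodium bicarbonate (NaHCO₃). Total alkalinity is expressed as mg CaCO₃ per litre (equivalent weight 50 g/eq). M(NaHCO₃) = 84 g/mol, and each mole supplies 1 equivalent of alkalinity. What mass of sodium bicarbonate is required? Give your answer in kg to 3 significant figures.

Volume: 1990 m³ = 1,990,000 L.
Alkalinity to add: (101 − 72) = 29 mg/L as CaCO₃ × 1,990,000 L = 57,710 g as CaCO₃.
Equivalents: 57,710 g ÷ 50 g/eq = 1154 eq.
NaHCO₃ supplies 1 eq per mole → 1154 mol.
Mass: 1154 mol × 84 g/mol = 96,950 g.

97.0 kg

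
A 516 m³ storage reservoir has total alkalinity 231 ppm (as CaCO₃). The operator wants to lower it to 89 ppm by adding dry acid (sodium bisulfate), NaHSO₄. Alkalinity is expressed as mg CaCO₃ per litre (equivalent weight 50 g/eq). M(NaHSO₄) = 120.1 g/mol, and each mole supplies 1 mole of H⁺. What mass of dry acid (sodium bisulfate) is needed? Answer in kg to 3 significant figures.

Volume: 516 m³ = 516,000 L.
Alkalinity to neutralize: (231 − 89) = 142 mg/L as CaCO₃ × 516,000 L = 73,270 g as CaCO₃.
Equivalents of H⁺ required: 73,270 ÷ 50 g/eq = 1465 eq = 1465 mol NaHSO₄.
Mass of NaHSO₄: 1465 × 120.1 = 176,000 g.

176 kg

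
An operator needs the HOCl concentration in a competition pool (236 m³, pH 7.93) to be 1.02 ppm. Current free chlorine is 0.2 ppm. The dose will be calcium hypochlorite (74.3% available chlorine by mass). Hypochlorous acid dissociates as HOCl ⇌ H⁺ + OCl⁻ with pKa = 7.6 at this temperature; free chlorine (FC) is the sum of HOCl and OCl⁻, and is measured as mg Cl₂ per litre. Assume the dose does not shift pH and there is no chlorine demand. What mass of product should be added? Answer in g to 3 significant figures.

Volume: 236 m³ = 236,000 L.
[OCl⁻]/[HOCl] = 10^(pH − pKa) = 10^(7.93 − 7.6) = 2.138; fraction as HOCl = 1/(1 + 2.138) = 0.3187.
Free chlorine required for 1.02 ppm HOCl: 1.02 / 0.3187 = 3.201 ppm.
FC to add: 3.201 − 0.2 = 3.001 mg/L as Cl₂.
Cl₂ equivalent: 3.001 mg/L × 236,000 L = 708.2 g.
Product at 74.3% available Cl: 708.2 / 0.743 = 953.1 g.

953 g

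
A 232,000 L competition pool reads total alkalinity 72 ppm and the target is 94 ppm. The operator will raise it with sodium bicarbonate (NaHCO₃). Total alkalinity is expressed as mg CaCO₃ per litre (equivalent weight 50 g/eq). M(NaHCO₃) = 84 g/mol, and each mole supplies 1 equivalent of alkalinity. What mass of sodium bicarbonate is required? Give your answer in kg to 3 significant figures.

Alkalinity to add: (94 − 72) = 22 mg/L as CaCO₃ × 232,000 L = 5104 g as CaCO₃.
Equivalents: 5104 g ÷ 50 g/eq = 102.1 eq.
NaHCO₃ supplies 1 eq per mole → 102.1 mol.
Mass: 102.1 mol × 84 g/mol = 8575 g.

8.57 kg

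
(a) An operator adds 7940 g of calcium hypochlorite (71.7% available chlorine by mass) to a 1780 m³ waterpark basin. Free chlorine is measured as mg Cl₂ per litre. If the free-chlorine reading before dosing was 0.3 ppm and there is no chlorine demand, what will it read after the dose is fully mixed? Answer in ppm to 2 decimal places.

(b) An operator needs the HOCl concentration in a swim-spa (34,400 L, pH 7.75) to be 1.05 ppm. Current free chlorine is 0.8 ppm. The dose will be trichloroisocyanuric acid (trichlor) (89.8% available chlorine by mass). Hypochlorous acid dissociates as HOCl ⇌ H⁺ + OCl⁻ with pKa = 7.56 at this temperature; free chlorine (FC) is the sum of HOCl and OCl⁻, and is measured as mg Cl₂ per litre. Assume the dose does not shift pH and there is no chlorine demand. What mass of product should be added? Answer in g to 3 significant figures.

(a) 3.50 ppm; (b) 71.9 g

(a) Volume: 1780 m³ = 1,780,000 L.
(a) Available chlorine delivered: 7940 g × 0.717 = 5693 g as Cl₂.
(a) Concentration rise: 5693 g / 1,780,000 L = 3.198 mg/L = 3.20 ppm.
(a) Final FC: 0.3 + 3.20 = 3.50 ppm.

(b) [OCl⁻]/[HOCl] = 10^(pH − pKa) = 10^(7.75 − 7.56) = 1.549; fraction as HOCl = 1/(1 + 1.549) = 0.3923.
(b) Free chlorine required for 1.05 ppm HOCl: 1.05 / 0.3923 = 2.676 ppm.
(b) FC to add: 2.676 − 0.8 = 1.876 mg/L as Cl₂.
(b) Cl₂ equivalent: 1.876 mg/L × 34,400 L = 64.54 g.
(b) Product at 89.8% available Cl: 64.54 / 0.898 = 71.87 g.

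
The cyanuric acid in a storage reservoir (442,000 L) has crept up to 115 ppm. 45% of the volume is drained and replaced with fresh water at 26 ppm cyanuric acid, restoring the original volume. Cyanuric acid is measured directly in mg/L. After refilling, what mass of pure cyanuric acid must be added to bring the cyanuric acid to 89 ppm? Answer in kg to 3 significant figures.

After draining 45% and refilling: 115 × 0.55 + 26 × 0.45 = 74.95 ppm.
Deficit to target: 89 − 74.95 = 14.05 mg/L.
Mass: 14.05 mg/L × 442,000 L = 6210 g cyanuric acid.

6.21 kg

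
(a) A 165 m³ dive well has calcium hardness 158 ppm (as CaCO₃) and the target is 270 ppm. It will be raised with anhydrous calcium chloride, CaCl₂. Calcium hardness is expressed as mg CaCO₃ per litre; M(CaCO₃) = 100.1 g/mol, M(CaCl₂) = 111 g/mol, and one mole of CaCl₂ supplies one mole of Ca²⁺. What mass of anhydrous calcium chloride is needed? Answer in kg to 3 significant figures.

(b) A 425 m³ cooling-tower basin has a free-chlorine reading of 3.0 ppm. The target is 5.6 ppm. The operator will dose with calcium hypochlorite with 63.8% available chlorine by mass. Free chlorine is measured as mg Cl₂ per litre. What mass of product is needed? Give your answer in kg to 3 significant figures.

(a) 20.5 kg; (b) 1.73 kg

(a) Volume: 165 m³ = 165,000 L.
(a) Hardness to add: (270 − 158) = 112 mg/L as CaCO₃ × 165,000 L = 18,480 g as CaCO₃.
(a) Moles of Ca²⁺ (1 mol Ca²⁺ ≡ 1 mol CaCO₃): 18,480 / 100.1 g/mol = 184.6 mol.
(a) Mass of CaCl₂: 184.6 × 111 = 20,490 g.

(b) Volume: 425 m³ = 425,000 L.
(b) Chlorine deficit: 5.6 − 3.0 = 2.6 ppm = 2.6 mg/L as Cl₂.
(b) Cl₂ equivalent needed: 2.6 mg/L × 425,000 L = 1,105,000 mg = 1105 g.
(b) Product at 63.8% available chlorine: 1105 / 0.638 = 1732 g.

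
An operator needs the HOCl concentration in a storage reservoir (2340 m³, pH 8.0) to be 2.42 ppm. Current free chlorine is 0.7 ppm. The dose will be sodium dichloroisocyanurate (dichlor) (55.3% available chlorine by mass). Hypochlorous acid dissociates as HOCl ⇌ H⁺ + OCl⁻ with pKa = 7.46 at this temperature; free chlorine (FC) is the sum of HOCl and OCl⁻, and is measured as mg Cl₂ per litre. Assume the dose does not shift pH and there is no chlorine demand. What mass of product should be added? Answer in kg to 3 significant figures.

Volume: 2340 m³ = 2,340,000 L.
[OCl⁻]/[HOCl] = 10^(pH − pKa) = 10^(8.0 − 7.46) = 3.467; fraction as HOCl = 1/(1 + 3.467) = 0.2238.
Free chlorine required for 2.42 ppm HOCl: 2.42 / 0.2238 = 10.81 ppm.
FC to add: 10.81 − 0.7 = 10.11 mg/L as Cl₂.
Cl₂ equivalent: 10.11 mg/L × 2,340,000 L = 23,660 g.
Product at 55.3% available Cl: 23,660 / 0.553 = 42,780 g.

42.8 kg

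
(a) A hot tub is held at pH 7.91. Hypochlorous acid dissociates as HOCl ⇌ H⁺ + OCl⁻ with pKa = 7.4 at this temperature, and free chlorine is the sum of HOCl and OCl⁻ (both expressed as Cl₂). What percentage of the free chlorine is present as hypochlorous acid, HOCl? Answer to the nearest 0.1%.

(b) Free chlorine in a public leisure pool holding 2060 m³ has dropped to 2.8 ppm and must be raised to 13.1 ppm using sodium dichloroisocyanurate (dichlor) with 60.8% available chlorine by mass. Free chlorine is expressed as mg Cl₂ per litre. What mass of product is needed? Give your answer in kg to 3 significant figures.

(a) [OCl⁻]/[HOCl] = 10^(pH − pKa) = 10^(7.91 − 7.4) = 10^0.51 = 3.236.
(a) Fraction as HOCl = 1 / (1 + 3.236) = 0.2361.

(b) Volume: 2060 m³ = 2,060,000 L.
(b) Chlorine deficit: 13.1 − 2.8 = 10.3 ppm = 10.3 mg/L as Cl₂.
(b) Cl₂ equivalent needed: 10.3 mg/L × 2,060,000 L = 21,220,000 mg = 21,220 g.
(b) Product at 60.8% available chlorine: 21,220 / 0.608 = 34,900 g.

(a) 23.6%; (b) 34.9 kg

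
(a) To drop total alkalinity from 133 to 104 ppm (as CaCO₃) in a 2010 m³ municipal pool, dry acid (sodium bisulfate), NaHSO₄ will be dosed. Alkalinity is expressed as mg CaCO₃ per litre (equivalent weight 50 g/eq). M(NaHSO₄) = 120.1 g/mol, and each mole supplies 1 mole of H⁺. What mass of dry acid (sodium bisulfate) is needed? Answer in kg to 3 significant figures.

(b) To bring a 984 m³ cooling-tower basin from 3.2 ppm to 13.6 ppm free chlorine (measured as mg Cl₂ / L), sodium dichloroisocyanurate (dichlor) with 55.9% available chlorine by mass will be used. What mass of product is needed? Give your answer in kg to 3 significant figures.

(a) Volume: 2010 m³ = 2,010,000 L.
(a) Alkalinity to neutralize: (133 − 104) = 29 mg/L as CaCO₃ × 2,010,000 L = 58,290 g as CaCO₃.
(a) Equivalents of H⁺ required: 58,290 ÷ 50 g/eq = 1166 eq = 1166 mol NaHSO₄.
(a) Mass of NaHSO₄: 1166 × 120.1 = 140,000 g.

(b) Volume: 984 m³ = 984,000 L.
(b) Chlorine deficit: 13.6 − 3.2 = 10.4 ppm = 10.4 mg/L as Cl₂.
(b) Cl₂ equivalent needed: 10.4 mg/L × 984,000 L = 10,230,000 mg = 10,230 g.
(b) Product at 55.9% available chlorine: 10,230 / 0.559 = 18,310 g.

(a) 140 kg; (b) 18.3 kg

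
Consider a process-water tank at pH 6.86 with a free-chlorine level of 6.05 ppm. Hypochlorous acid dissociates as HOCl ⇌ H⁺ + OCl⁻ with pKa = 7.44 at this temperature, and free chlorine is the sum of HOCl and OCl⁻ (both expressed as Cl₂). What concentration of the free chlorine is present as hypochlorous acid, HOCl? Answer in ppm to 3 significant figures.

4.79 ppm

[OCl⁻]/[HOCl] = 10^(pH − pKa) = 10^(6.86 − 7.44) = 10^-0.58 = 0.263.
Fraction as HOCl = 1 / (1 + 0.263) = 0.7917.
HOCl = 0.7917 × 6.05 ppm = 4.79 ppm.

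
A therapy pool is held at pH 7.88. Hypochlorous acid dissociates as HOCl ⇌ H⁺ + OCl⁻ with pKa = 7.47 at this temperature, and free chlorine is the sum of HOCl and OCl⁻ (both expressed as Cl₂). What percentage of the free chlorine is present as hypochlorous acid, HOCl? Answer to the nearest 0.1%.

28.0%

[OCl⁻]/[HOCl] = 10^(pH − pKa) = 10^(7.88 − 7.47) = 10^0.41 = 2.57.
Fraction as HOCl = 1 / (1 + 2.57) = 0.2801.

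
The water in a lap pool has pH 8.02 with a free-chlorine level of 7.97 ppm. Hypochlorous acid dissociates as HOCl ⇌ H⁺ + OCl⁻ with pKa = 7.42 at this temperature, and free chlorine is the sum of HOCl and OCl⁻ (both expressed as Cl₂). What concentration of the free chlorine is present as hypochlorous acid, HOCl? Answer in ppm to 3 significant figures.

1.60 ppm

[OCl⁻]/[HOCl] = 10^(pH − pKa) = 10^(8.02 − 7.42) = 10^0.60 = 3.981.
Fraction as HOCl = 1 / (1 + 3.981) = 0.2008.
HOCl = 0.2008 × 7.97 ppm = 1.6 ppm.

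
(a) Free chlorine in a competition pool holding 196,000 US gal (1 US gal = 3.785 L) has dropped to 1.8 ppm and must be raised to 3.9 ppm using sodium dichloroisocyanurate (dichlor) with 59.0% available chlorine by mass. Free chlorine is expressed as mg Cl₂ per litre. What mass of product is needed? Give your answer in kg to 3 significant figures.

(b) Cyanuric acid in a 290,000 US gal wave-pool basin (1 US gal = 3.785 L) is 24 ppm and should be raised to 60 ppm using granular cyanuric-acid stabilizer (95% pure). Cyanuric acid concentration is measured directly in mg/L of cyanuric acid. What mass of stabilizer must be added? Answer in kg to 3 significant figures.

(a) Volume: 196,000 US gal × 3.785 L/gal = 741,860 L.
(a) Chlorine deficit: 3.9 − 1.8 = 2.1 ppm = 2.1 mg/L as Cl₂.
(a) Cl₂ equivalent needed: 2.1 mg/L × 741,860 L = 1,558,000 mg = 1558 g.
(a) Product at 59.0% available chlorine: 1558 / 0.59 = 2641 g.

(b) Volume: 290,000 US gal × 3.785 L/gal = 1,097,650 L.
(b) CYA to add: (60 − 24) = 36 mg/L × 1,097,650 L = 39,520 g cyanuric acid.
(b) At 95% purity: 39,520 / 0.95 = 41,600 g product.

(a) 2.64 kg; (b) 41.6 kg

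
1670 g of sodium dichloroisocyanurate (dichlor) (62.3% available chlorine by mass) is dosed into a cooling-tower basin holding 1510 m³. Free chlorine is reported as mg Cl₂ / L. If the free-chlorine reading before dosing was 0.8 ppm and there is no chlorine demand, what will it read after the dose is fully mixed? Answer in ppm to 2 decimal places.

1.49 ppm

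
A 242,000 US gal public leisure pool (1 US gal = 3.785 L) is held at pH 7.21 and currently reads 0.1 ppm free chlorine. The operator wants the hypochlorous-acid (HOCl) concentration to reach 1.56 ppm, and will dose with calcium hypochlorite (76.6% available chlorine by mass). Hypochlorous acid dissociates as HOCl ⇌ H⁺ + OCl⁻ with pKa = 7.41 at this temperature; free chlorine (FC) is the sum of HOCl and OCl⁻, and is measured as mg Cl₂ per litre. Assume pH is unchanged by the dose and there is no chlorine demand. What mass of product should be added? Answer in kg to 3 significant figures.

2.92 kg

Volume: 242,000 US gal × 3.785 L/gal = 915,970 L.
[OCl⁻]/[HOCl] = 10^(pH − pKa) = 10^(7.21 − 7.41) = 0.631; fraction as HOCl = 1/(1 + 0.631) = 0.6131.
Free chlorine required for 1.56 ppm HOCl: 1.56 / 0.6131 = 2.544 ppm.
FC to add: 2.544 − 0.1 = 2.444 mg/L as Cl₂.
Cl₂ equivalent: 2.444 mg/L × 915,970 L = 2239 g.
Product at 76.6% available Cl: 2239 / 0.766 = 2923 g.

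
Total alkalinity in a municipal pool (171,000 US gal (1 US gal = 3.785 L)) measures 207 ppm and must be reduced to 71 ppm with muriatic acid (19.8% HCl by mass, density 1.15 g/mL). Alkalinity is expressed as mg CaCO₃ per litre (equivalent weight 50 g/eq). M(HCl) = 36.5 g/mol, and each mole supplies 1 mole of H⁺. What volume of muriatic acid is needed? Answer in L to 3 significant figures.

Volume: 171,000 US gal × 3.785 L/gal = 647,235 L.
Alkalinity to neutralize: (207 − 71) = 136 mg/L as CaCO₃ × 647,235 L = 88,020 g as CaCO₃.
Equivalents of H⁺ required: 88,020 ÷ 50 g/eq = 1760 eq = 1760 mol HCl.
Mass of HCl: 1760 × 36.5 = 64,260 g.
Mass of 19.8% solution: 64,260 / 0.198 = 324,500 g.
Volume: 324,500 g ÷ 1.15 g/mL = 282,200 mL.

282 L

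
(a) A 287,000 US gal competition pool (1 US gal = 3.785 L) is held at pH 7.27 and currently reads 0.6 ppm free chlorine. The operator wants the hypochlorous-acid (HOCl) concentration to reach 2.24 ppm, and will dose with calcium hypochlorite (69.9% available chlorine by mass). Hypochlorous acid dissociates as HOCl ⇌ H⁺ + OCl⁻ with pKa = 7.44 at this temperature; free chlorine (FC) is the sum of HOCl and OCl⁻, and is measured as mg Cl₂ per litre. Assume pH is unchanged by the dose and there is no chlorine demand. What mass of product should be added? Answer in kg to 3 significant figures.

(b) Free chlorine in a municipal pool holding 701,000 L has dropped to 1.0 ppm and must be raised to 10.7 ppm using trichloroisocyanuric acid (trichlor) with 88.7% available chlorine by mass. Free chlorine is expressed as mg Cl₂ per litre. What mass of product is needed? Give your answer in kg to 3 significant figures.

(a) Volume: 287,000 US gal × 3.785 L/gal = 1,086,295 L.
(a) [OCl⁻]/[HOCl] = 10^(pH − pKa) = 10^(7.27 − 7.44) = 0.6761; fraction as HOCl = 1/(1 + 0.6761) = 0.5966.
(a) Free chlorine required for 2.24 ppm HOCl: 2.24 / 0.5966 = 3.754 ppm.
(a) FC to add: 3.754 − 0.6 = 3.154 mg/L as Cl₂.
(a) Cl₂ equivalent: 3.154 mg/L × 1,086,295 L = 3427 g.
(a) Product at 69.9% available Cl: 3427 / 0.699 = 4902 g.

(b) Chlorine deficit: 10.7 − 1.0 = 9.7 ppm = 9.7 mg/L as Cl₂.
(b) Cl₂ equivalent needed: 9.7 mg/L × 701,000 L = 6,800,000 mg = 6800 g.
(b) Product at 88.7% available chlorine: 6800 / 0.887 = 7666 g.

(a) 4.90 kg; (b) 7.67 kg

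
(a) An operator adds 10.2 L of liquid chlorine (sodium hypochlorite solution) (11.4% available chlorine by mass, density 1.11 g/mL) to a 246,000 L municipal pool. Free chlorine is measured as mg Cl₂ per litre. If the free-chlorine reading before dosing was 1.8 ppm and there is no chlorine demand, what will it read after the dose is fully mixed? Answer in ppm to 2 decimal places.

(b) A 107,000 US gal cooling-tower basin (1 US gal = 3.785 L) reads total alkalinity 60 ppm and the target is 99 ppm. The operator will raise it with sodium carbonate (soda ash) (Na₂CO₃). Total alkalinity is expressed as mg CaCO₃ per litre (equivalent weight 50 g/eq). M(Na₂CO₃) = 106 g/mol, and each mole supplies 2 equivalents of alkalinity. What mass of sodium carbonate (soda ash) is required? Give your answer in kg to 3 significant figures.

(a) Mass of solution: 10.2 L × 1000 mL/L × 1.11 g/mL = 11,320 g.
(a) Available chlorine delivered: 11,320 g × 0.114 = 1291 g as Cl₂.
(a) Concentration rise: 1291 g / 246,000 L = 5.247 mg/L = 5.25 ppm.
(a) Final FC: 1.8 + 5.25 = 7.05 ppm.

(b) Volume: 107,000 US gal × 3.785 L/gal = 404,995 L.
(b) Alkalinity to add: (99 − 60) = 39 mg/L as CaCO₃ × 404,995 L = 15,790 g as CaCO₃.
(b) Equivalents: 15,790 g ÷ 50 g/eq = 315.9 eq.
(b) Each mole of Na₂CO₃ supplies 2 eq, so 315.9 / 2 = 157.9 mol.
(b) Mass: 157.9 mol × 106 g/mol = 16,740 g.

(a) 7.05 ppm; (b) 16.7 kg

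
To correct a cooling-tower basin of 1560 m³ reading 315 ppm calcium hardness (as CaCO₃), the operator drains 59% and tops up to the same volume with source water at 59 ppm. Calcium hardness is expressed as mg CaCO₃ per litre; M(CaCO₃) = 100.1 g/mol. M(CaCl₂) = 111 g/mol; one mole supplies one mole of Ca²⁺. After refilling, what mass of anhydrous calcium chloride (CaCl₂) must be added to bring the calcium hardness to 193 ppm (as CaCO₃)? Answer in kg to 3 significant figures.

Volume: 1560 m³ = 1,560,000 L.
After draining 59% and refilling: 315 × 0.41 + 59 × 0.59 = 163.96 ppm.
Deficit to target: 193 − 163.96 = 29.04 mg/L.
As CaCO₃: 29.04 mg/L × 1,560,000 L = 45,300 g; ÷ 100.1 = 452.6 mol Ca²⁺.
Mass: 452.6 × 111 = 50,240 g.

50.2 kg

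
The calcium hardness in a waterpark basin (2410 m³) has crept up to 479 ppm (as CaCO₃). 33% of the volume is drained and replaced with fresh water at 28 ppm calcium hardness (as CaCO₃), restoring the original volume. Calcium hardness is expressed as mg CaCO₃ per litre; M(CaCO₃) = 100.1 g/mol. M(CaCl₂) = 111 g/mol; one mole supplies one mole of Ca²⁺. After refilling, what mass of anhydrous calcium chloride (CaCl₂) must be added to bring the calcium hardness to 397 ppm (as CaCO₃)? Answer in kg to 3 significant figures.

Volume: 2410 m³ = 2,410,000 L.
After draining 33% and refilling: 479 × 0.67 + 28 × 0.33 = 330.17 ppm.
Deficit to target: 397 − 330.17 = 66.83 mg/L.
As CaCO₃: 66.83 mg/L × 2,410,000 L = 161,100 g; ÷ 100.1 = 1609 mol Ca²⁺.
Mass: 1609 × 111 = 178,600 g.

179 kg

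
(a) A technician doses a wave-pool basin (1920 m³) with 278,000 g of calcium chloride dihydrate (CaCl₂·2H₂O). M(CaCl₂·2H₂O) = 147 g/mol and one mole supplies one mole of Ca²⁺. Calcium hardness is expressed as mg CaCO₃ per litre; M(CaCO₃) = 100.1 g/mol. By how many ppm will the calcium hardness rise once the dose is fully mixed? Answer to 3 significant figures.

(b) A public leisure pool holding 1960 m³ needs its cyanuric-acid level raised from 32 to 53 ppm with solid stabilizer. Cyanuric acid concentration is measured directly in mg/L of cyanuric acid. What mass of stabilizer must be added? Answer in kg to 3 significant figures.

(a) Volume: 1920 m³ = 1,920,000 L.
(a) Moles of Ca²⁺: 278,000 g ÷ 147 g/mol = 1891 mol.
(a) As CaCO₃: 1891 mol × 100.1 g/mol = 189,300 g.
(a) Rise: 189,300 g / 1,920,000 L × 1000 = 98.6 mg/L.

(b) Volume: 1960 m³ = 1,960,000 L.
(b) CYA to add: (53 − 32) = 21 mg/L × 1,960,000 L = 41,160 g cyanuric acid.

(a) 98.6 ppm; (b) 41.2 kg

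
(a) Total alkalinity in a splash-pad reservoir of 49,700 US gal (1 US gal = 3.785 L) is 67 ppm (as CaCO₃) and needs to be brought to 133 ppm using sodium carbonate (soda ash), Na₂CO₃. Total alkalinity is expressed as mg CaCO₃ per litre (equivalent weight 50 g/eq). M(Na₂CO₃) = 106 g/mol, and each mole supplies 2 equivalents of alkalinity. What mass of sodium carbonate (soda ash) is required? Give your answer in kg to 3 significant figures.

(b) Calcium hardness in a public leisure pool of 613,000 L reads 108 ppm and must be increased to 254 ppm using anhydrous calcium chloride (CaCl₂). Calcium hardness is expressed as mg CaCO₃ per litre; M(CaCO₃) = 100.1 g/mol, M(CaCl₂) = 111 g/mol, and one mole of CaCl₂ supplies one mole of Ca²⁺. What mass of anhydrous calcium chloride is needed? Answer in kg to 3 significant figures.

(a) 13.2 kg; (b) 99.2 kg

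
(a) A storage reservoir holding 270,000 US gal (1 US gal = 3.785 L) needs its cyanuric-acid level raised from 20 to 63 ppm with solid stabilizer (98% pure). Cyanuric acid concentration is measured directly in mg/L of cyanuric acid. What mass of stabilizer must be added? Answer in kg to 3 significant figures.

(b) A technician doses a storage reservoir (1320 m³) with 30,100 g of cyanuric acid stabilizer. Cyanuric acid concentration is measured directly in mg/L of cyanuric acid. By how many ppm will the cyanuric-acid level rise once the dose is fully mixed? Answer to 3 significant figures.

(a) Volume: 270,000 US gal × 3.785 L/gal = 1,021,950 L.
(a) CYA to add: (63 − 20) = 43 mg/L × 1,021,950 L = 43,940 g cyanuric acid.
(a) At 98% purity: 43,940 / 0.98 = 44,840 g product.

(b) Volume: 1320 m³ = 1,320,000 L.
(b) Rise: 30,100 g / 1,320,000 L × 1000 = 22.8 mg/L.

(a) 44.8 kg; (b) 22.8 ppm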